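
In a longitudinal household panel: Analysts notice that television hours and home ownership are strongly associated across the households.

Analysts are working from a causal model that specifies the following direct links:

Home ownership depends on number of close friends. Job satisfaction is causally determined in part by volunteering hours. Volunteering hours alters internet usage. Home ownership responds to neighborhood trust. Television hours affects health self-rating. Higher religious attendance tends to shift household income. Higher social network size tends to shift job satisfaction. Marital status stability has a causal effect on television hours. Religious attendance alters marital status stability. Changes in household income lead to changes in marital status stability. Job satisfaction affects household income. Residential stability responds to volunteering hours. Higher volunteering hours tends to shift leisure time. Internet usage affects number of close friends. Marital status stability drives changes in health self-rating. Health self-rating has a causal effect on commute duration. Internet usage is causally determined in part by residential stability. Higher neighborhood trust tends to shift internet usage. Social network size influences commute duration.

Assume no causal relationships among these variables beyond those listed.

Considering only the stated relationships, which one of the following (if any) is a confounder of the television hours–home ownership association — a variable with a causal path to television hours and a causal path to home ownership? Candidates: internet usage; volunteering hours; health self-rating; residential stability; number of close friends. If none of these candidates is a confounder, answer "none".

volunteering hours

Volunteering hours causes television hours (volunteering hours → job satisfaction → household income → marital status stability → television hours) and also causes home ownership (volunteering hours → internet usage → number of close friends → home ownership); it is a common cause of both.
Each of the other candidates lacks a causal path to at least one of television hours and home ownership, so they do not confound the relationship.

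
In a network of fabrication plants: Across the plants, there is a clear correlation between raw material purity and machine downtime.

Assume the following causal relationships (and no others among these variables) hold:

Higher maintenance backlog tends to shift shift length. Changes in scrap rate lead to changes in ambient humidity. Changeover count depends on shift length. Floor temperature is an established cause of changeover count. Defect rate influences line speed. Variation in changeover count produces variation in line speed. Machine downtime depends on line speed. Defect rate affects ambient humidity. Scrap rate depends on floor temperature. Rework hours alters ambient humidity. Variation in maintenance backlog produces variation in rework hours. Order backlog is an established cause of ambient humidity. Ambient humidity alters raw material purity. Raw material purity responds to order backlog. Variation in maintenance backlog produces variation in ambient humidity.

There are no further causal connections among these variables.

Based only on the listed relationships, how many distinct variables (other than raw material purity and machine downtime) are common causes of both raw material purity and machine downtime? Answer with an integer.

The common causes are: defect rate (to raw material purity via defect rate → ambient humidity → raw material purity; to machine downtime via defect rate → line speed → machine downtime); floor temperature (to raw material purity via floor temperature → scrap rate → ambient humidity → raw material purity; to machine downtime via floor temperature → changeover count → line speed → machine downtime); maintenance backlog (to raw material purity via maintenance backlog → ambient humidity → raw material purity; to machine downtime via maintenance backlog → shift length → changeover count → line speed → machine downtime).
Every other variable lacks a causal path to at least one of raw material purity and machine downtime.

3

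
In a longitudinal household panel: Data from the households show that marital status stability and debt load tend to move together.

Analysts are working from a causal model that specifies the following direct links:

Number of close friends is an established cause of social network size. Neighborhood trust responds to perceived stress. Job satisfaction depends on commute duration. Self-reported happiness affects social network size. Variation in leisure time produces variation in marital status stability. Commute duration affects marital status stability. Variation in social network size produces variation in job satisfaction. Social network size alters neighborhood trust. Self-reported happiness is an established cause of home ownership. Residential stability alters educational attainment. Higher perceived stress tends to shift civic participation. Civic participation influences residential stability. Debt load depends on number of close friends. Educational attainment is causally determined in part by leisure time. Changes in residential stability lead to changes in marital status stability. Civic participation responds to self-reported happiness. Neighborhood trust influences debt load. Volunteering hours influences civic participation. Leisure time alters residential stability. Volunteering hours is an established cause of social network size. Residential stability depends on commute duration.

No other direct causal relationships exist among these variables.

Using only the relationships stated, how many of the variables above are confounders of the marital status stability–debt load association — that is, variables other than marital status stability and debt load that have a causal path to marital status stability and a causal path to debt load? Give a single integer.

3

The common causes are: perceived stress (to marital status stability via perceived stress → civic participation → residential stability → marital status stability; to debt load via perceived stress → neighborhood trust → debt load); self-reported happiness (to marital status stability via self-reported happiness → civic participation → residential stability → marital status stability; to debt load via self-reported happiness → social network size → neighborhood trust → debt load); volunteering hours (to marital status stability via volunteering hours → civic participation → residential stability → marital status stability; to debt load via volunteering hours → social network size → neighborhood trust → debt load).
Every other variable lacks a causal path to at least one of marital status stability and debt load.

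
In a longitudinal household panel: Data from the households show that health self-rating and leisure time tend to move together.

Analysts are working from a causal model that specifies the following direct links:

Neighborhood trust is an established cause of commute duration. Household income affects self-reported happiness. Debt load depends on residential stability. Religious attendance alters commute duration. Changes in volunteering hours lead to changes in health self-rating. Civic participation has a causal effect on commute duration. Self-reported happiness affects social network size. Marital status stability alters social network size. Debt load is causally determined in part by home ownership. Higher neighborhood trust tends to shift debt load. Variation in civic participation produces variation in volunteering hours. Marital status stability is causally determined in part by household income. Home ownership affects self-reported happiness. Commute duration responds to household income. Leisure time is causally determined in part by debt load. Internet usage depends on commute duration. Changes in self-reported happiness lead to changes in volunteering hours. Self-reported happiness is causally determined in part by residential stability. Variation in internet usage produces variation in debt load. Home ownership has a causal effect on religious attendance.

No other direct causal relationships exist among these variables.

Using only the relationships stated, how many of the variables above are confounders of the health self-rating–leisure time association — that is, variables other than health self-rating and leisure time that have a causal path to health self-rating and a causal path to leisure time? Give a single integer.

4

The common causes are: civic participation (to health self-rating via civic participation → volunteering hours → health self-rating; to leisure time via civic participation → commute duration → internet usage → debt load → leisure time); home ownership (to health self-rating via home ownership → self-reported happiness → volunteering hours → health self-rating; to leisure time via home ownership → debt load → leisure time); household income (to health self-rating via household income → self-reported happiness → volunteering hours → health self-rating; to leisure time via household income → commute duration → internet usage → debt load → leisure time); residential stability (to health self-rating via residential stability → self-reported happiness → volunteering hours → health self-rating; to leisure time via residential stability → debt load → leisure time).
Every other variable lacks a causal path to at least one of health self-rating and leisure time.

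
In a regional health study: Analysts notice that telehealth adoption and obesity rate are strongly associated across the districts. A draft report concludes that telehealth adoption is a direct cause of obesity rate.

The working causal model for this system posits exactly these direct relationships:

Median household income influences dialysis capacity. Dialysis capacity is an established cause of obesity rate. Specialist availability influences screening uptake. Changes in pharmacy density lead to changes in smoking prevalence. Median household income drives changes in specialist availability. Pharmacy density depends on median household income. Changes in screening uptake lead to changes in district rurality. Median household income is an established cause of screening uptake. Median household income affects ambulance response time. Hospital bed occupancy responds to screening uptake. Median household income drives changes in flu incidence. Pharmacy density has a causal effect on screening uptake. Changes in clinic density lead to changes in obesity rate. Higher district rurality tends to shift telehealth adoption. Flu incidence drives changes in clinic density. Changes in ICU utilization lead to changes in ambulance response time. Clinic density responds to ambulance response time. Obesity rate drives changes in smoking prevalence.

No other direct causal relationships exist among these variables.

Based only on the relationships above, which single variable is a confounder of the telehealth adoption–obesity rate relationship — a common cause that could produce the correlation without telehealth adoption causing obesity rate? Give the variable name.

median household income

Median household income has a causal path to telehealth adoption (median household income → screening uptake → district rurality → telehealth adoption) and a separate causal path to obesity rate (median household income → dialysis capacity → obesity rate), so it is a common cause of both.
No stated relationship gives telehealth adoption a causal route to obesity rate, so the correlation is explained by the shared upstream cause rather than a direct effect.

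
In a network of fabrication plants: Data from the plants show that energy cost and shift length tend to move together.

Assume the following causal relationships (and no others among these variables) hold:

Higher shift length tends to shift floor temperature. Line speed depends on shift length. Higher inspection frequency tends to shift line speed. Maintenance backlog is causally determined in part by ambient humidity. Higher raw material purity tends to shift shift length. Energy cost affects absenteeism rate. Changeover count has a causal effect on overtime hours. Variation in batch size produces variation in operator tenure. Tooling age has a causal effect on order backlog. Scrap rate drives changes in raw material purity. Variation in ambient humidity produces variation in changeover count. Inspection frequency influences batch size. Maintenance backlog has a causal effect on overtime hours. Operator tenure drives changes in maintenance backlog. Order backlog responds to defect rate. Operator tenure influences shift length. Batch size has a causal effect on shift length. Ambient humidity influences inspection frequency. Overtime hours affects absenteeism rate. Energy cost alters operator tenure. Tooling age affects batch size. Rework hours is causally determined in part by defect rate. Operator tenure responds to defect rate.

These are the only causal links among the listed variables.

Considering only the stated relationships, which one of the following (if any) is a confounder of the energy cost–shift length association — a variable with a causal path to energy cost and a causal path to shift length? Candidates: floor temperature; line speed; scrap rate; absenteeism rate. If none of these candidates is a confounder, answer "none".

None of the listed candidates has causal paths to both energy cost and shift length in the stated relationships, so none is a common cause.

none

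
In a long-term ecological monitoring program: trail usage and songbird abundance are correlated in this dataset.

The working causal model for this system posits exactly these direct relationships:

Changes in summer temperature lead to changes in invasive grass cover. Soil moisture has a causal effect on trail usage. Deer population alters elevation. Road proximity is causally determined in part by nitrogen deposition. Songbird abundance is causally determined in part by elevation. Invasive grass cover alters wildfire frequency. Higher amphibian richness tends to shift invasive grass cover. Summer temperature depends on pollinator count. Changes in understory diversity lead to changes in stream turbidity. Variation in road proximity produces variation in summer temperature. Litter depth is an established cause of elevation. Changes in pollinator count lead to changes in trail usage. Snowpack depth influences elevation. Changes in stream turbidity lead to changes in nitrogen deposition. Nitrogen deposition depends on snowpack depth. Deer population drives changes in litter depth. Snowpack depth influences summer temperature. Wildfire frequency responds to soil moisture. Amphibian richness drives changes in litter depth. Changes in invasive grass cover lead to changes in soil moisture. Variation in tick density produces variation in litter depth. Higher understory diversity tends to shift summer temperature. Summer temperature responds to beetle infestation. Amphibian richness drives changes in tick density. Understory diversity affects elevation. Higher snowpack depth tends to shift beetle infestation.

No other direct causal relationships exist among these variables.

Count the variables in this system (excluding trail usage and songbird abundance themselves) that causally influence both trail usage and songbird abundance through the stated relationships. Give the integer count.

3

The common causes are: amphibian richness (to trail usage via amphibian richness → invasive grass cover → soil moisture → trail usage; to songbird abundance via amphibian richness → litter depth → elevation → songbird abundance); snowpack depth (to trail usage via snowpack depth → summer temperature → invasive grass cover → soil moisture → trail usage; to songbird abundance via snowpack depth → elevation → songbird abundance); understory diversity (to trail usage via understory diversity → summer temperature → invasive grass cover → soil moisture → trail usage; to songbird abundance via understory diversity → elevation → songbird abundance).
Every other variable lacks a causal path to at least one of trail usage and songbird abundance.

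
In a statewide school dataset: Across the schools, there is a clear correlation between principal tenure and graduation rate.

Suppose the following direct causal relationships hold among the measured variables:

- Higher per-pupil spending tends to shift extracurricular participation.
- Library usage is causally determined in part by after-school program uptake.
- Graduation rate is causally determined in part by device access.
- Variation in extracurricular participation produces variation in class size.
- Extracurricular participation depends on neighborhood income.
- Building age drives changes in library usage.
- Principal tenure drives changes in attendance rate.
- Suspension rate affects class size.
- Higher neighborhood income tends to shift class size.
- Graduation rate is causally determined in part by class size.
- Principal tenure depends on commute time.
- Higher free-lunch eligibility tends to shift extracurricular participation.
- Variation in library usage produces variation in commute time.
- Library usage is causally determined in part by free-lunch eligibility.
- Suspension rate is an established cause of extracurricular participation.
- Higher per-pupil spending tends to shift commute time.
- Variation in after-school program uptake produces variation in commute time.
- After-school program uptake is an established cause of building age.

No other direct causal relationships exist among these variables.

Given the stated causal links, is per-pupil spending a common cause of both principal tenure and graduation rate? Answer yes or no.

yes

Per-pupil spending has a causal path to principal tenure (per-pupil spending → commute time → principal tenure) and to graduation rate (per-pupil spending → extracurricular participation → class size → graduation rate), so it is a common cause of both — a confounder.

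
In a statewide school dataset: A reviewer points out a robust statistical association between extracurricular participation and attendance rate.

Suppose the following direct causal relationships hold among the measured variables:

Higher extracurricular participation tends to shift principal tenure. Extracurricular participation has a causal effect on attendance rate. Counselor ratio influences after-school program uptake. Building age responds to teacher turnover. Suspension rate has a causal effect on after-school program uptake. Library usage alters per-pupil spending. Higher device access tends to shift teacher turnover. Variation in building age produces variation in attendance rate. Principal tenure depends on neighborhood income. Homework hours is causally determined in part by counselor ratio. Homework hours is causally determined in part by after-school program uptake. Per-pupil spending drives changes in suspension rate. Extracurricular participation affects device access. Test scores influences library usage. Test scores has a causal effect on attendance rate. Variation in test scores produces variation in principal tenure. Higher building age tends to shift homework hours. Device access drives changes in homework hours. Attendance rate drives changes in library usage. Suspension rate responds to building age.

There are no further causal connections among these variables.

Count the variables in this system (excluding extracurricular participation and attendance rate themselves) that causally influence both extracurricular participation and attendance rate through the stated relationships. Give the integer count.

No listed variable has a causal path to both extracurricular participation and attendance rate, so there are no common causes.

0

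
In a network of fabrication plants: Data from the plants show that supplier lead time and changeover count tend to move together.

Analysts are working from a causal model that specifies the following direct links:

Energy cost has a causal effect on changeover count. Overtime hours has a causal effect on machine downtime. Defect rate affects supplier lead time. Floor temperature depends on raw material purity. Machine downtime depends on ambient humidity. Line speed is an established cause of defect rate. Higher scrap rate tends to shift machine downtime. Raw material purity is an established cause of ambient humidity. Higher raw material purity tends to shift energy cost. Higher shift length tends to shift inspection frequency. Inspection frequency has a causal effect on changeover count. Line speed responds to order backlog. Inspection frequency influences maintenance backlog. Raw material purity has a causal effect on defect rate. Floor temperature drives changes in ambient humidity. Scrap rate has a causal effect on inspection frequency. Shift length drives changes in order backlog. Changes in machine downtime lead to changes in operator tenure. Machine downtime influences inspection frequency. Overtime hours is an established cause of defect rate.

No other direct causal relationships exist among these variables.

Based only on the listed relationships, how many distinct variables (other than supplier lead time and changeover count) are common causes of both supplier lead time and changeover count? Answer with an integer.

3

The common causes are: overtime hours (to supplier lead time via overtime hours → defect rate → supplier lead time; to changeover count via overtime hours → machine downtime → inspection frequency → changeover count); raw material purity (to supplier lead time via raw material purity → defect rate → supplier lead time; to changeover count via raw material purity → energy cost → changeover count); shift length (to supplier lead time via shift length → order backlog → line speed → defect rate → supplier lead time; to changeover count via shift length → inspection frequency → changeover count).
Every other variable lacks a causal path to at least one of supplier lead time and changeover count.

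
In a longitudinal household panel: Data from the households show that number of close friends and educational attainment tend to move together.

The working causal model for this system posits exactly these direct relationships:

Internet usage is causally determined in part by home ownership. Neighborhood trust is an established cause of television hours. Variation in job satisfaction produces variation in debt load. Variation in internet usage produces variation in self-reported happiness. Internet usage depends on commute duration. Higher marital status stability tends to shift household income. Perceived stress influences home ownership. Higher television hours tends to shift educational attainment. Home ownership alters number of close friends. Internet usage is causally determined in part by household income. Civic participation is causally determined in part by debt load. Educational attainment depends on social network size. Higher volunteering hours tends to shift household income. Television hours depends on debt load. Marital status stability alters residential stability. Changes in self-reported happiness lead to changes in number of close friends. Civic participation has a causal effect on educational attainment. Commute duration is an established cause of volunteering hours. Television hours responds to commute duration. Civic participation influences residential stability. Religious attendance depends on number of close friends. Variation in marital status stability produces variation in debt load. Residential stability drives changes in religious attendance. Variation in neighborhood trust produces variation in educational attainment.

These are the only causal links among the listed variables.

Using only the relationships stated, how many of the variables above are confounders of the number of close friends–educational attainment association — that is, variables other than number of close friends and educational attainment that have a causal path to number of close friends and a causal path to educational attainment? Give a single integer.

2

The common causes are: commute duration (to number of close friends via commute duration → internet usage → self-reported happiness → number of close friends; to educational attainment via commute duration → television hours → educational attainment); marital status stability (to number of close friends via marital status stability → household income → internet usage → self-reported happiness → number of close friends; to educational attainment via marital status stability → debt load → television hours → educational attainment).
Every other variable lacks a causal path to at least one of number of close friends and educational attainment.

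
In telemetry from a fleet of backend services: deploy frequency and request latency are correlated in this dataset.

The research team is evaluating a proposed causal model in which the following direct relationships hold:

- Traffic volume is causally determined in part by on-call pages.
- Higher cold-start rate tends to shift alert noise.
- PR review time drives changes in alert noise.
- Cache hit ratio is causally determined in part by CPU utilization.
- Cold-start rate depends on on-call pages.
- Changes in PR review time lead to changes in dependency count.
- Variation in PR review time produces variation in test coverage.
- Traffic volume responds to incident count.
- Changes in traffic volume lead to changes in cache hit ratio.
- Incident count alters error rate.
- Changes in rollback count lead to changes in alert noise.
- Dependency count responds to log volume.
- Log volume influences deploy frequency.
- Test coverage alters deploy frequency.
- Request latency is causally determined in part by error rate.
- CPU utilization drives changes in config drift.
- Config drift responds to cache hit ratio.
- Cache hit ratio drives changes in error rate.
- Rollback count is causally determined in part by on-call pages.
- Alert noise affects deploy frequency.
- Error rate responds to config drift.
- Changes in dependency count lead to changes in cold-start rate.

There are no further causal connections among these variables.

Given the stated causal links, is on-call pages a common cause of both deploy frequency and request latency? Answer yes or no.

On-call pages has a causal path to deploy frequency (on-call pages → rollback count → alert noise → deploy frequency) and to request latency (on-call pages → traffic volume → cache hit ratio → error rate → request latency), so it is a common cause of both — a confounder.

yes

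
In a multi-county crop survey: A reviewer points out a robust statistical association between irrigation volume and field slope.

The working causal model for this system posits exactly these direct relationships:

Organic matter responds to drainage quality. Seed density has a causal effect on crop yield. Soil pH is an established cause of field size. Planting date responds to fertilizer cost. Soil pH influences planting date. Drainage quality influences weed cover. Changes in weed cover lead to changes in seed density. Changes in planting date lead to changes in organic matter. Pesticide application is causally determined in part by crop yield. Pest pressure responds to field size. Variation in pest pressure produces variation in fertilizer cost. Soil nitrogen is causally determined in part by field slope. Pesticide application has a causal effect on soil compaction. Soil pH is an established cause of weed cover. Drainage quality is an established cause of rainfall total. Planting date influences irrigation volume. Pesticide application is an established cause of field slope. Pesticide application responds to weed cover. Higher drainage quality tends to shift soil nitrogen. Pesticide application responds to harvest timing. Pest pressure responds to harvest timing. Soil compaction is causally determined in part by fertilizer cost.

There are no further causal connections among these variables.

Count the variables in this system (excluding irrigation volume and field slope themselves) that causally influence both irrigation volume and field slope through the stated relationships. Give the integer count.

The common causes are: harvest timing (to irrigation volume via harvest timing → pest pressure → fertilizer cost → planting date → irrigation volume; to field slope via harvest timing → pesticide application → field slope); soil pH (to irrigation volume via soil pH → planting date → irrigation volume; to field slope via soil pH → weed cover → pesticide application → field slope).
Every other variable lacks a causal path to at least one of irrigation volume and field slope.

2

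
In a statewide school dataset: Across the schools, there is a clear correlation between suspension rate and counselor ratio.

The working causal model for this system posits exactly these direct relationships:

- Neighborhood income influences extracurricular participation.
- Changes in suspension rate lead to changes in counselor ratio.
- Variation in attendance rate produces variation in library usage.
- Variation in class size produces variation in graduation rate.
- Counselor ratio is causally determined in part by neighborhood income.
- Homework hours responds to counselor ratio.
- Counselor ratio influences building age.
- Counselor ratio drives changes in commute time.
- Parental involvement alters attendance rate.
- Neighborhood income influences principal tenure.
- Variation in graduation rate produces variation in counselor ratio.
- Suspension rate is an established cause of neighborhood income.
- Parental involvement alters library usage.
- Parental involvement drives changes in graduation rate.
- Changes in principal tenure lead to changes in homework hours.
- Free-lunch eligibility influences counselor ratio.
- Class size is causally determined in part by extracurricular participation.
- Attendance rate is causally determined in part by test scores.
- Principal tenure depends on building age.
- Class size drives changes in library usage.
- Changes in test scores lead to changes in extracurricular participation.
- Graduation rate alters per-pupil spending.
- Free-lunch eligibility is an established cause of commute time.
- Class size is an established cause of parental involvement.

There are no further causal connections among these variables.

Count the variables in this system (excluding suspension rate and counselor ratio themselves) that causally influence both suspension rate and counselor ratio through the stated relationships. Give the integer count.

0

No listed variable has a causal path to both suspension rate and counselor ratio, so there are no common causes.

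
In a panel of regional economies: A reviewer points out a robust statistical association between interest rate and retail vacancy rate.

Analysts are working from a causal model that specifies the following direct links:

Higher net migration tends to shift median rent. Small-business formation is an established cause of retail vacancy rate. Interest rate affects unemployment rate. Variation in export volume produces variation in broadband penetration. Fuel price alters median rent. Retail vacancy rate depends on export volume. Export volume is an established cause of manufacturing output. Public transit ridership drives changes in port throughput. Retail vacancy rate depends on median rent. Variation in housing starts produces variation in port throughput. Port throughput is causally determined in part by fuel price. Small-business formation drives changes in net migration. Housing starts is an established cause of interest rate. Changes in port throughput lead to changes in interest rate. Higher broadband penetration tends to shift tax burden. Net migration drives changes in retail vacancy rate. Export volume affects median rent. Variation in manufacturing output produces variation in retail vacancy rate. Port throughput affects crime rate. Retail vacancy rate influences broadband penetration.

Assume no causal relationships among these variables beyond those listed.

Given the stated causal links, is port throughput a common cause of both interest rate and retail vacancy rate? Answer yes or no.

no

Port throughput has no stated causal path to retail vacancy rate. A confounder must cause both variables, so port throughput does not qualify.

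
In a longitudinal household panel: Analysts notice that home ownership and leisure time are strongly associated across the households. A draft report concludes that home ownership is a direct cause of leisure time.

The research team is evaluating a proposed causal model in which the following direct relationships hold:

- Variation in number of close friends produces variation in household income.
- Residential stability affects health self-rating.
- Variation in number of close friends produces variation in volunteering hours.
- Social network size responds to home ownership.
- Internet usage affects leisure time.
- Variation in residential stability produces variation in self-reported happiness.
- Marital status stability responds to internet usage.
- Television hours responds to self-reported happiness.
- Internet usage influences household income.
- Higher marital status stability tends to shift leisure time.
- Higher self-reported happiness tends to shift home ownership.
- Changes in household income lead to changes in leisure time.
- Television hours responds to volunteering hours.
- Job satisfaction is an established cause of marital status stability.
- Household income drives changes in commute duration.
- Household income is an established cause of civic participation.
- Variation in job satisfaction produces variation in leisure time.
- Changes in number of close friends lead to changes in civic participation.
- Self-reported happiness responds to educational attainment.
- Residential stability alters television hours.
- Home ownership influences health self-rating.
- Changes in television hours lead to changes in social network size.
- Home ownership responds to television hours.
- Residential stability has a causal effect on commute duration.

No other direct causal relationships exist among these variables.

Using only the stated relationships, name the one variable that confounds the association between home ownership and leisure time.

number of close friends

Number of close friends has a causal path to home ownership (number of close friends → volunteering hours → television hours → home ownership) and a separate causal path to leisure time (number of close friends → household income → leisure time), so it is a common cause of both.
No stated relationship gives home ownership a causal route to leisure time, so the correlation is explained by the shared upstream cause rather than a direct effect.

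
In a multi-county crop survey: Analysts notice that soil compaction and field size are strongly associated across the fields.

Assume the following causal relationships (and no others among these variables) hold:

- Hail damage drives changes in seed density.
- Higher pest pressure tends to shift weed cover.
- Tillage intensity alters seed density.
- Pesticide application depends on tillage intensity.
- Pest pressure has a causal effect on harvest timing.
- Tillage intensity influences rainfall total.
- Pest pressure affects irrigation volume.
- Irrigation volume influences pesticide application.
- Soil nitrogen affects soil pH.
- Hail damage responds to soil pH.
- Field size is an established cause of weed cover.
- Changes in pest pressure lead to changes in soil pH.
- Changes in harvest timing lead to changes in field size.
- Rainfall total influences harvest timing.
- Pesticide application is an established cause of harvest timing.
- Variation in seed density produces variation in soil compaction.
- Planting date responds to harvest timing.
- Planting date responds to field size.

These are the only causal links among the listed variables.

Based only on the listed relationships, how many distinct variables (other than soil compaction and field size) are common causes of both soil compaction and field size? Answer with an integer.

The common causes are: pest pressure (to soil compaction via pest pressure → soil pH → hail damage → seed density → soil compaction; to field size via pest pressure → harvest timing → field size); tillage intensity (to soil compaction via tillage intensity → seed density → soil compaction; to field size via tillage intensity → pesticide application → harvest timing → field size).
Every other variable lacks a causal path to at least one of soil compaction and field size.

2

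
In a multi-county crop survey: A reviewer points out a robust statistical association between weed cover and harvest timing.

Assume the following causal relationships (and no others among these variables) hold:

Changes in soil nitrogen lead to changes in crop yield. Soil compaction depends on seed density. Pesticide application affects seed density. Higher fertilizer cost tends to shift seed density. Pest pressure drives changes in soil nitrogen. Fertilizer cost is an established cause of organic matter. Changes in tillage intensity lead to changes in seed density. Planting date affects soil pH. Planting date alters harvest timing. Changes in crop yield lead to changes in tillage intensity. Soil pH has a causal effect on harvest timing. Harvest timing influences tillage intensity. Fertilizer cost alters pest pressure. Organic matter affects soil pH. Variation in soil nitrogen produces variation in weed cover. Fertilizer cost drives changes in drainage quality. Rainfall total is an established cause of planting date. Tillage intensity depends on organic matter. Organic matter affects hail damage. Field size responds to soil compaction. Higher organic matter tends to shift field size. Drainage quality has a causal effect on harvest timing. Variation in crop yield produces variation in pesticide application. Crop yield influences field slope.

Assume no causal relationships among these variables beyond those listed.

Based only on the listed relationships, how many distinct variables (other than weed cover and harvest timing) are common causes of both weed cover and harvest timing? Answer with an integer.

The common causes are: fertilizer cost (to weed cover via fertilizer cost → pest pressure → soil nitrogen → weed cover; to harvest timing via fertilizer cost → drainage quality → harvest timing).
Every other variable lacks a causal path to at least one of weed cover and harvest timing.

1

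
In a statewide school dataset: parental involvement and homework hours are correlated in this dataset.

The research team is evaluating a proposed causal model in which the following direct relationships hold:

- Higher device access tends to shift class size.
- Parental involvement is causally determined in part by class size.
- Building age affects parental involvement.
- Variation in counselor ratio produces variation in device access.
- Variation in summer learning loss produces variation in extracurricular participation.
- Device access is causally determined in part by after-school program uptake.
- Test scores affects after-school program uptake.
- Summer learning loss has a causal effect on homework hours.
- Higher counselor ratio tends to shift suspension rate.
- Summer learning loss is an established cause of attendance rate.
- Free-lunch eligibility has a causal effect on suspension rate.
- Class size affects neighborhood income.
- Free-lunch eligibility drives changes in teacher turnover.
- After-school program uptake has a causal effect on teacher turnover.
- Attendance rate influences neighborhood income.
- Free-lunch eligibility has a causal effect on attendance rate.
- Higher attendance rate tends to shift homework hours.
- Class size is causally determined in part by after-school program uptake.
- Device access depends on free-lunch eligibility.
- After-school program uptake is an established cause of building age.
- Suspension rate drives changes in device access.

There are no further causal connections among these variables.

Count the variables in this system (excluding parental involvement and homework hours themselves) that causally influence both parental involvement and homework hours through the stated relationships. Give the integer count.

1

The common causes are: free-lunch eligibility (to parental involvement via free-lunch eligibility → device access → class size → parental involvement; to homework hours via free-lunch eligibility → attendance rate → homework hours).
Every other variable lacks a causal path to at least one of parental involvement and homework hours.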